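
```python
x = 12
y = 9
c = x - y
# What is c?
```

Trace:
`x = 12` → x = 12
`y = 9` → y = 9
`c = x - y` → c = 3
So c = 3

Answer: 3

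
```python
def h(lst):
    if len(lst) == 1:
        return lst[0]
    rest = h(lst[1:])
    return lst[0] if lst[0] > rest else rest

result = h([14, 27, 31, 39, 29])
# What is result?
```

Recursive max over [14, 27, 31, 39, 29] = 39

Answer: 39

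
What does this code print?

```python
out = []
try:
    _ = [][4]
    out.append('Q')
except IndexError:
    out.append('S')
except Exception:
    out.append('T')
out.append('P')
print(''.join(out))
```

Execution trace: 'S' (except IndexError) → 'P' (after the try/except). Output: SP

Answer: SP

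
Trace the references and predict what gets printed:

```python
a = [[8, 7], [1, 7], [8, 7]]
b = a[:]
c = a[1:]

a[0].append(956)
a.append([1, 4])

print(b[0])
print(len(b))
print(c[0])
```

Key concept: slice with nested mutation.
Step by step:
`a = [[8, 7], [1, 7], [8, 7]]` → a = [[8, 7], [1, 7], [8, 7]]
`b = a[:]` → b = [[8, 7], [1, 7], [8, 7]]
`c = a[1:]` → c = [[1, 7], [8, 7]]
`a[0].append(956)` → a = [[8, 7, 956], [1, 7], [8, 7]]; b = [[8, 7, 956], [1, 7], [8, 7]]
`a.append([1, 4])` → a = [[8, 7, 956], [1, 7], [8, 7], [1, 4]]
`print(b[0])` → prints [8, 7, 956]
`print(len(b))` → prints 3
`print(c[0])` → prints [1, 7]

Answer:
[8, 7, 956]
3
[1, 7]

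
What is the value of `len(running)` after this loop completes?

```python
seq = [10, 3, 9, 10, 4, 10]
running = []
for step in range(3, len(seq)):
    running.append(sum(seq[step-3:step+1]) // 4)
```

Number of 4-element averages
`running` takes the values: [] → [8] → [8, 6] → [8, 6, 8]
So `len(running)` = 3

Answer: 3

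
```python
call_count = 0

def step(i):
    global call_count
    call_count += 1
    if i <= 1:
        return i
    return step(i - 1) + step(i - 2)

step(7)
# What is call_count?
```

Calls(i) = 1 + Calls(i-1) + Calls(i-2); Calls(0)=Calls(1)=1. For i=7 this gives 41.

Answer: 41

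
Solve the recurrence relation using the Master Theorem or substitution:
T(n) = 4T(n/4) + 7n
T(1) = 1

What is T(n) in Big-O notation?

By Master Theorem: a=4, b=4, f(n)=7n. Since log_4(4) = 1 and f(n) = Θ(n^1), Case 2 applies. T(n) = O(n log n).

Answer: O(n log n)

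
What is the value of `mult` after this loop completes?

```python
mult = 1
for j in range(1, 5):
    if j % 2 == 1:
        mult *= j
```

Product of odd numbers 1 to 4
`mult` takes the values: 1 → 3

Answer: 3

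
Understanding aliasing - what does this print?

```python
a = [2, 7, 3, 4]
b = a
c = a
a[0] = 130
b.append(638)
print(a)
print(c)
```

Key concept: multiple aliases.
Step by step:
`a = [2, 7, 3, 4]` → a = [2, 7, 3, 4]
`b = a` → b = [2, 7, 3, 4] (same object as a)
`c = a` → c = [2, 7, 3, 4] (same object as a, b)
`a[0] = 130` → a = [130, 7, 3, 4] (same object as b, c); b = [130, 7, 3, 4] (same object as a, c); c = [130, 7, 3, 4] (same object as a, b)
`b.append(638)` → a = [130, 7, 3, 4, 638] (same object as b, c); b = [130, 7, 3, 4, 638] (same object as a, c); c = [130, 7, 3, 4, 638] (same object as a, b)
`print(a)` → prints [130, 7, 3, 4, 638]
`print(c)` → prints [130, 7, 3, 4, 638]

Answer:
[130, 7, 3, 4, 638]
[130, 7, 3, 4, 638]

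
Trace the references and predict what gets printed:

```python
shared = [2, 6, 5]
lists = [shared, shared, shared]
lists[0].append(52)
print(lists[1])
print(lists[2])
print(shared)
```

Key concept: list of same reference.
Step by step:
`shared = [2, 6, 5]` → shared = [2, 6, 5]
`lists = [shared, shared, shared]` → lists = [[2, 6, 5], [2, 6, 5], [2, 6, 5]]
`lists[0].append(52)` → shared = [2, 6, 5, 52]; lists = [[2, 6, 5, 52], [2, 6, 5, 52], [2, 6, 5, 52]]
`print(lists[1])` → prints [2, 6, 5, 52]
`print(lists[2])` → prints [2, 6, 5, 52]
`print(shared)` → prints [2, 6, 5, 52]

Answer:
[2, 6, 5, 52]
[2, 6, 5, 52]
[2, 6, 5, 52]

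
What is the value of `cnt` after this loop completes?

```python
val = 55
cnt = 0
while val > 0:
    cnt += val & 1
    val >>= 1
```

Count set bits in 55 (binary: 0b110111)
`cnt` takes the values: 0 → 1 → 2 → 3 → 4 → 5

Answer: 5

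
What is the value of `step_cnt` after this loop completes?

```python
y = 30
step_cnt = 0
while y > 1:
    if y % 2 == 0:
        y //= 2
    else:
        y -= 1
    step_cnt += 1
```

Steps to reduce 30 to 1
`step_cnt` takes the values: 0 → 1 → 2 → 3 → 4 → 5 → 6 → 7

Answer: 7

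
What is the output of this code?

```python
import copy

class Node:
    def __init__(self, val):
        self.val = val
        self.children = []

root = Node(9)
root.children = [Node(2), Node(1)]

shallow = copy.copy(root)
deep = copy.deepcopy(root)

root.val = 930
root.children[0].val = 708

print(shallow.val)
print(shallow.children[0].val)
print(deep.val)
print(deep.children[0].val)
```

Key concept: deep copy with custom objects.
Step by step:
`root = Node(9)` → root = Node(val=9, children=[])
`root.children = [Node(2), Node(1)]` → root = Node(val=9, children=[Node(val=2, children=[]), Node(val=1, children=[])])
`shallow = copy.copy(root)` → shallow = Node(val=9, children=[Node(val=2, children=[]), Node(val=1, children=[])])
`deep = copy.deepcopy(root)` → deep = Node(val=9, children=[Node(val=2, children=[]), Node(val=1, children=[])])
`root.val = 930` → root = Node(val=930, children=[Node(val=2, children=[]), Node(val=1, children=[])])
`root.children[0].val = 708` → root = Node(val=930, children=[Node(val=708, children=[]), Node(val=1, children=[])]); shallow = Node(val=9, children=[Node(val=708, children=[]), Node(val=1, children=[])])
`print(shallow.val)` → prints 9
`print(shallow.children[0].val)` → prints 708
`print(deep.val)` → prints 9
`print(deep.children[0].val)` → prints 2

Answer:
9
708
9
2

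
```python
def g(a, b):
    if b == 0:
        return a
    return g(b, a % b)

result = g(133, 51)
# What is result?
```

g(133, 51) -> g(51, 31) -> g(31, 20) -> g(20, 11) -> g(11, 9) -> g(9, 2) -> g(2, 1) -> g(1, 0) -> 1

Answer: 1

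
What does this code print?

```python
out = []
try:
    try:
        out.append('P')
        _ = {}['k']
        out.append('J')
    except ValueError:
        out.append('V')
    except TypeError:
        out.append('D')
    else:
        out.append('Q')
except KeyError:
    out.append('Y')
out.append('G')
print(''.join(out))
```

Execution trace: 'P' (try body) → 'Y' (outer except KeyError) → 'G' (after the try/except). Output: PYG

Answer: PYG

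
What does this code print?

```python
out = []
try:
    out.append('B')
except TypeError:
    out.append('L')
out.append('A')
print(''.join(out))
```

Execution trace: 'B' (try body, no exception) → 'A' (after the try/except). Output: BA

Answer: BA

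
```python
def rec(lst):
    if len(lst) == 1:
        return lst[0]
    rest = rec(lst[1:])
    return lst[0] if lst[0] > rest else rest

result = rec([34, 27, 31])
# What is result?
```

Recursive max over [34, 27, 31] = 34

Answer: 34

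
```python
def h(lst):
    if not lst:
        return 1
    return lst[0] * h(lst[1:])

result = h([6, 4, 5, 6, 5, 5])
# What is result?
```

Product over [6, 4, 5, 6, 5, 5] = 6 * 4 * 5 * 6 * 5 * 5 = 18000

Answer: 18000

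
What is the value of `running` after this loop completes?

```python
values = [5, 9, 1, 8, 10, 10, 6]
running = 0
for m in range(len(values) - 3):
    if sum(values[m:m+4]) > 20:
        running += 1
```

Count windows with sum > 20
`running` takes the values: 0 → 1 → 2 → 3 → 4

Answer: 4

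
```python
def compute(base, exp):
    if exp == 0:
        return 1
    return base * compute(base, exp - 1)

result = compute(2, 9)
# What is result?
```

compute(2, 9) = 2 * 2 * 2 * 2 * 2 * 2 * 2 * 2 * 2 = 512

Answer: 512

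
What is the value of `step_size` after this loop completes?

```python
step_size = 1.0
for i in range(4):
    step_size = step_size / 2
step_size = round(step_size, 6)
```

Halving LR 4 times: 1 / 2^4
`step_size` takes the values: 1.0 → 0.5 → 0.25 → 0.125 → 0.0625

Answer: 0.0625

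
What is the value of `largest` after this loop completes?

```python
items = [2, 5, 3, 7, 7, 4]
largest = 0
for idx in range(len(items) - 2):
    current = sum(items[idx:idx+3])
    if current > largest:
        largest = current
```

Max sum of 3-element window in [2, 5, 3, 7, 7, 4]
`largest` takes the values: 0 → 10 → 15 → 17 → 18

Answer: 18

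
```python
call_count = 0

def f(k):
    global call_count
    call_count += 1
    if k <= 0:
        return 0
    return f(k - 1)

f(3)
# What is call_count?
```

Linear recursion stepping by 1: 4 calls from k=3 down to ≤0.

Answer: 4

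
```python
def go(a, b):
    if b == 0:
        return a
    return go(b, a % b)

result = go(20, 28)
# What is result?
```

go(20, 28) -> go(28, 20) -> go(20, 8) -> go(8, 4) -> go(4, 0) -> 4

Answer: 4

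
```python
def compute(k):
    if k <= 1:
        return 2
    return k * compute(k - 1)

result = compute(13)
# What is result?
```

compute(13) = 13 * 12 * 11 * 10 * 9 * 8 * 7 * 6 * 5 * 4 * 3 * 2 * 2 = 12454041600

Answer: 12454041600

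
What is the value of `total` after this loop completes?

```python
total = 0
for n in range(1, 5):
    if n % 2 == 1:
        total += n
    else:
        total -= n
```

Add odd, subtract even
`total` takes the values: 0 → 1 → -1 → 2 → -2

Answer: -2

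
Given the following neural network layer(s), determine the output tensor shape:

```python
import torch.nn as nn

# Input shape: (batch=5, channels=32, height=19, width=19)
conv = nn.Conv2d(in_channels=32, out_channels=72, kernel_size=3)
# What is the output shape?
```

Input: (5, 32, 19, 19) -> Output: (5, 72, 17, 17)

Answer: (5, 72, 17, 17)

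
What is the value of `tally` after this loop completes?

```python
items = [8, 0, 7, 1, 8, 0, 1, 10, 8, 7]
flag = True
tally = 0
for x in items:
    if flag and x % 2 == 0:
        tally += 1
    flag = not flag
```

Count even values at even positions
`tally` takes the values: 0 → 1 → 2 → 3

Answer: 3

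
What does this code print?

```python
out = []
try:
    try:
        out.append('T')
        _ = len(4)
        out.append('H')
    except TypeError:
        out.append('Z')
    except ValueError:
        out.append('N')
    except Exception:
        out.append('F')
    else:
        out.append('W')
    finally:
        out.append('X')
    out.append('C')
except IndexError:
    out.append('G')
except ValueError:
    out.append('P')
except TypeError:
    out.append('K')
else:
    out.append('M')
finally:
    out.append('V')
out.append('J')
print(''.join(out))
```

Execution trace: 'T' (inner try body) → 'Z' (inner except TypeError) → 'X' (inner finally) → 'C' (try body, no exception) → 'M' (else) → 'V' (finally) → 'J' (after the try/except). Output: TZXCMVJ

Answer: TZXCMVJ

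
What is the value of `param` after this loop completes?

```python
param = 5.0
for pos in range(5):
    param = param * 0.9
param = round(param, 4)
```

Exponential decay: 5.0 * 0.9^5
`param` takes the values: 5.0 → 4.5 → 4.05 → 3.645 → 3.2805 → 2.95245 → 2.9525

Answer: 2.9525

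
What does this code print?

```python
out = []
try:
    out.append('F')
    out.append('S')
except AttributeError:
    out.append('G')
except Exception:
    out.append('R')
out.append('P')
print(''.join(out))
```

Execution trace: 'F' (try body) → 'S' (try body, no exception) → 'P' (after the try/except). Output: FSP

Answer: FSP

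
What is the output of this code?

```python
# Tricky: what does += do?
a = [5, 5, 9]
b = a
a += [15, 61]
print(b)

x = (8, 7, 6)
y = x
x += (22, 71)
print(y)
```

Key concept: += behavior differs for mutable vs immutable.
Step by step:
`a = [5, 5, 9]` → a = [5, 5, 9]
`b = a` → b = [5, 5, 9] (same object as a)
`a += [15, 61]` → a = [5, 5, 9, 15, 61] (same object as b); b = [5, 5, 9, 15, 61] (same object as a)
`print(b)` → prints [5, 5, 9, 15, 61]
`x = (8, 7, 6)` → x = (8, 7, 6)
`y = x` → y = (8, 7, 6)
`x += (22, 71)` → x = (8, 7, 6, 22, 71)
`print(y)` → prints (8, 7, 6)

Answer:
[5, 5, 9, 15, 61]
(8, 7, 6)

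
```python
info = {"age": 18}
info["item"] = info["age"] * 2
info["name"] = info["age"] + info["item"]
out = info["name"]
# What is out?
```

Trace:
`info = {"age": 18}` → info = {'age': 18}
`info["item"] = info["age"] * 2` → info = {'age': 18, 'item': 36}
`info["name"] = info["age"] + info["item"]` → info = {'age': 18, 'item': 36, 'name': 54}
`out = info["name"]` → out = 54
So out = 54

Answer: 54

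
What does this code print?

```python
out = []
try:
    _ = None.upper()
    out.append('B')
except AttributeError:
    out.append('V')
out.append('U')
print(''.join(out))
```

Execution trace: 'V' (except AttributeError) → 'U' (after the try/except). Output: VU

Answer: VU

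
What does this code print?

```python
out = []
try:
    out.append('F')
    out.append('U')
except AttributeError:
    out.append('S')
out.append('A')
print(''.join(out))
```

Execution trace: 'F' (try body) → 'U' (try body, no exception) → 'A' (after the try/except). Output: FUA

Answer: FUA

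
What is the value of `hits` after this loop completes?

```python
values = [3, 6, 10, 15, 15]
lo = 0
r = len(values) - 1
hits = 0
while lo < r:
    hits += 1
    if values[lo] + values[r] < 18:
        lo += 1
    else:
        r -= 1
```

Steps to find pair summing to 18
`hits` takes the values: 0 → 1 → 2 → 3 → 4

Answer: 4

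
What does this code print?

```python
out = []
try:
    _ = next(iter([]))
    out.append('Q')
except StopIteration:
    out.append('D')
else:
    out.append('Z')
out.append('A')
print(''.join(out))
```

Execution trace: 'D' (except StopIteration) → 'A' (after the try/except). Output: DA

Answer: DA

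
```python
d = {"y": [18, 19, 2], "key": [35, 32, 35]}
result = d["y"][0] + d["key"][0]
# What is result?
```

Trace:
`d = {"y": [18, 19, 2], "key": [35, 32, 35]}` → d = {'y': [18, 19, 2], 'key': [35, 32, 35]}
`result = d["y"][0] + d["key"][0]` → result = 53
So result = 53

Answer: 53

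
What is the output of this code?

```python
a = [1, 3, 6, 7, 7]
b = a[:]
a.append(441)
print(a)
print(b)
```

Key concept: slice [:] creates copy.
Step by step:
`a = [1, 3, 6, 7, 7]` → a = [1, 3, 6, 7, 7]
`b = a[:]` → b = [1, 3, 6, 7, 7]
`a.append(441)` → a = [1, 3, 6, 7, 7, 441]
`print(a)` → prints [1, 3, 6, 7, 7, 441]
`print(b)` → prints [1, 3, 6, 7, 7]

Answer:
[1, 3, 6, 7, 7, 441]
[1, 3, 6, 7, 7]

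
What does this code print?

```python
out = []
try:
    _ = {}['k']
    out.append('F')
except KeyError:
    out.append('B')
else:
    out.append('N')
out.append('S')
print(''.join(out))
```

Execution trace: 'B' (except KeyError) → 'S' (after the try/except). Output: BS

Answer: BS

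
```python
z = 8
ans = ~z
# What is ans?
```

Trace:
`z = 8` → z = 8
`ans = ~z` → ans = -9
So ans = -9

Answer: -9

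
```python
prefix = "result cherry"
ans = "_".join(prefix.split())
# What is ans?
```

Trace:
`prefix = "result cherry"` → prefix = 'result cherry'
`ans = "_".join(prefix.split())` → ans = 'result_cherry'
So ans = 'result_cherry'

Answer: 'result_cherry'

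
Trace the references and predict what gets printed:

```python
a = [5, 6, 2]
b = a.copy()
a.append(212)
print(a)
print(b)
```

Key concept: list.copy() creates independent copy.
Step by step:
`a = [5, 6, 2]` → a = [5, 6, 2]
`b = a.copy()` → b = [5, 6, 2]
`a.append(212)` → a = [5, 6, 2, 212]
`print(a)` → prints [5, 6, 2, 212]
`print(b)` → prints [5, 6, 2]

Answer:
[5, 6, 2, 212]
[5, 6, 2]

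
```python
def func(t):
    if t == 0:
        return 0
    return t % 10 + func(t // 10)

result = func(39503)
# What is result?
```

Sum of digits of 39503: 3 + 0 + 5 + 9 + 3 = 20

Answer: 20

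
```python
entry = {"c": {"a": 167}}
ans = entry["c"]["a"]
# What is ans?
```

Trace:
`entry = {"c": {"a": 167}}` → entry = {'c': {'a': 167}}
`ans = entry["c"]["a"]` → ans = 167
So ans = 167

Answer: 167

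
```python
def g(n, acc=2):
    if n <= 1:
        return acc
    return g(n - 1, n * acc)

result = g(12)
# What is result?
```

Accumulator trace (n, acc): (12, 2) -> (11, 24) -> (10, 264) -> (9, 2640) -> (8, 23760) -> (7, 190080) -> (6, 1330560) -> (5, 7983360) -> (4, 39916800) -> (3, 159667200) -> (2, 479001600) -> (1, 958003200) -> return 958003200

Answer: 958003200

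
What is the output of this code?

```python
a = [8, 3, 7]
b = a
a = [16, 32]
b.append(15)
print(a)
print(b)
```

Key concept: rebinding vs mutation: a is rebound to a new list, b still points at the original.
Step by step:
`a = [8, 3, 7]` → a = [8, 3, 7]
`b = a` → b = [8, 3, 7] (same object as a)
`a = [16, 32]` → a = [16, 32]
`b.append(15)` → b = [8, 3, 7, 15]
`print(a)` → prints [16, 32]
`print(b)` → prints [8, 3, 7, 15]

Answer:
[16, 32]
[8, 3, 7, 15]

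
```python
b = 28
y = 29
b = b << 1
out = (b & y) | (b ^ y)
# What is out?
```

Trace:
`b = 28` → b = 28
`y = 29` → y = 29
`b = b << 1` → b = 56
`out = (b & y) | (b ^ y)` → out = 61
So out = 61

Answer: 61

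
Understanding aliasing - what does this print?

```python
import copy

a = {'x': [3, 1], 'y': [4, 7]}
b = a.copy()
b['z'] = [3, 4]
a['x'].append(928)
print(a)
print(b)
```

Key concept: shallow copy of dict with mutable values.
Step by step:
`a = {'x': [3, 1], 'y': [4, 7]}` → a = {'x': [3, 1], 'y': [4, 7]}
`b = a.copy()` → b = {'x': [3, 1], 'y': [4, 7]}
`b['z'] = [3, 4]` → b = {'x': [3, 1], 'y': [4, 7], 'z': [3, 4]}
`a['x'].append(928)` → a = {'x': [3, 1, 928], 'y': [4, 7]}; b = {'x': [3, 1, 928], 'y': [4, 7], 'z': [3, 4]}
`print(a)` → prints {'x': [3, 1, 928], 'y': [4, 7]}
`print(b)` → prints {'x': [3, 1, 928], 'y': [4, 7], 'z': [3, 4]}

Answer:
{'x': [3, 1, 928], 'y': [4, 7]}
{'x': [3, 1, 928], 'y': [4, 7], 'z': [3, 4]}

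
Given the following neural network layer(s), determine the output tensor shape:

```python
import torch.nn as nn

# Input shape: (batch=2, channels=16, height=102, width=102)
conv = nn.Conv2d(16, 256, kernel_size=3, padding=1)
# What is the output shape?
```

Input: (2, 16, 102, 102) -> Output: (2, 256, 102, 102)

Answer: (2, 256, 102, 102)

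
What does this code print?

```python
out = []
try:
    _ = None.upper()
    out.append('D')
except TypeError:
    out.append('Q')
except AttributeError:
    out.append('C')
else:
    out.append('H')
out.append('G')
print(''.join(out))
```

Execution trace: 'C' (except AttributeError) → 'G' (after the try/except). Output: CG

Answer: CG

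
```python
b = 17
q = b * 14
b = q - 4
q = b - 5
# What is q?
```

Trace:
`b = 17` → b = 17
`q = b * 14` → q = 238
`b = q - 4` → b = 234
`q = b - 5` → q = 229
So q = 229

Answer: 229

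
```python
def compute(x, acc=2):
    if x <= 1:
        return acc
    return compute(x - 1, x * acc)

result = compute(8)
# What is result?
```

Accumulator trace (n, acc): (8, 2) -> (7, 16) -> (6, 112) -> (5, 672) -> (4, 3360) -> (3, 13440) -> (2, 40320) -> (1, 80640) -> return 80640

Answer: 80640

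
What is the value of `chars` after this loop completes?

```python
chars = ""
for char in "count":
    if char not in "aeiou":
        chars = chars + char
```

Remove vowels from 'count'
`chars` takes the values: "" → "c" → "cn" → "cnt"

Answer: "cnt"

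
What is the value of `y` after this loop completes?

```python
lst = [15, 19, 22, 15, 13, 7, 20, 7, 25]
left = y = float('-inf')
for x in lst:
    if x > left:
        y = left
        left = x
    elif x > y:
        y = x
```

Second largest (with repeats) in [15, 19, 22, 15, 13, 7, 20, 7, 25]
`y` takes the values: -inf → 15 → 19 → 20 → 22

Answer: 22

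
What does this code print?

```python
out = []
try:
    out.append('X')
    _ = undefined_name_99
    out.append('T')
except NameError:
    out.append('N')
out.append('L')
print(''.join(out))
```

Execution trace: 'X' (try body) → 'N' (except NameError) → 'L' (after the try/except). Output: XNL

Answer: XNL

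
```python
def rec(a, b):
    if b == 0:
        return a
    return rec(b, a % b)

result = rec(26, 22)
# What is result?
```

rec(26, 22) -> rec(22, 4) -> rec(4, 2) -> rec(2, 0) -> 2

Answer: 2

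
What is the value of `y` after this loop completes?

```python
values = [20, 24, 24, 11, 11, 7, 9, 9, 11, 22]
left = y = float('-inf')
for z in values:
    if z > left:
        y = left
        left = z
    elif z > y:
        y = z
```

Second largest (with repeats) in [20, 24, 24, 11, 11, 7, 9, 9, 11, 22]
`y` takes the values: -inf → 20 → 24

Answer: 24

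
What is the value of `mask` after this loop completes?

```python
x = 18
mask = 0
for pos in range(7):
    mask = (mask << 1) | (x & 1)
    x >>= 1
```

Reverse lowest 7 bits of 18
`mask` takes the values: 0 → 1 → 2 → 4 → 9 → 18 → 36

Answer: 36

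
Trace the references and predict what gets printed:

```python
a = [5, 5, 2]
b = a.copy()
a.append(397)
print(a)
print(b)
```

Key concept: list.copy() creates independent copy.
Step by step:
`a = [5, 5, 2]` → a = [5, 5, 2]
`b = a.copy()` → b = [5, 5, 2]
`a.append(397)` → a = [5, 5, 2, 397]
`print(a)` → prints [5, 5, 2, 397]
`print(b)` → prints [5, 5, 2]

Answer:
[5, 5, 2, 397]
[5, 5, 2]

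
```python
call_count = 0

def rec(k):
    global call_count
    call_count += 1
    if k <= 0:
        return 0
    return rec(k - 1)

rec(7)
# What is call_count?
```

Linear recursion stepping by 1: 8 calls from k=7 down to ≤0.

Answer: 8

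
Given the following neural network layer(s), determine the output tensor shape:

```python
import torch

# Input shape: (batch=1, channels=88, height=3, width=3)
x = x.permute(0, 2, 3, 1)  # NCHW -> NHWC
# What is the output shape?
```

Input: (1, 88, 3, 3) -> Output: (1, 3, 3, 88)

Answer: (1, 3, 3, 88)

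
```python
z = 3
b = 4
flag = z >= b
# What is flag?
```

Trace:
`z = 3` → z = 3
`b = 4` → b = 4
`flag = z >= b` → flag = False
So flag = False

Answer: False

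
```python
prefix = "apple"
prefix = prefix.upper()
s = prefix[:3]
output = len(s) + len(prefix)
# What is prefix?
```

Trace:
`prefix = "apple"` → prefix = 'apple'
`prefix = prefix.upper()` → prefix = 'APPLE'
`s = prefix[:3]` → s = 'APP'
`output = len(s) + len(prefix)` → output = 8
So prefix = 'APPLE'

Answer: 'APPLE'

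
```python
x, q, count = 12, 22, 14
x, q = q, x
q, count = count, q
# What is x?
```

Trace:
`x, q, count = 12, 22, 14` → x = 12; q = 22; count = 14
`x, q = q, x` → x = 22; q = 12
`q, count = count, q` → q = 14; count = 12
So x = 22

Answer: 22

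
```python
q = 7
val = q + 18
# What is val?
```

Trace:
`q = 7` → q = 7
`val = q + 18` → val = 25
So val = 25

Answer: 25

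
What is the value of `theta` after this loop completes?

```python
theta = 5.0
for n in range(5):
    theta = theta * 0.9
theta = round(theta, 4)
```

Exponential decay: 5.0 * 0.9^5
`theta` takes the values: 5.0 → 4.5 → 4.05 → 3.645 → 3.2805 → 2.95245 → 2.9525

Answer: 2.9525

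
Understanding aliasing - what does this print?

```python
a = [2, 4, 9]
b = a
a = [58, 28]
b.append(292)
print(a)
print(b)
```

Key concept: rebinding vs mutation: a is rebound to a new list, b still points at the original.
Step by step:
`a = [2, 4, 9]` → a = [2, 4, 9]
`b = a` → b = [2, 4, 9] (same object as a)
`a = [58, 28]` → a = [58, 28]
`b.append(292)` → b = [2, 4, 9, 292]
`print(a)` → prints [58, 28]
`print(b)` → prints [2, 4, 9, 292]

Answer:
[58, 28]
[2, 4, 9, 292]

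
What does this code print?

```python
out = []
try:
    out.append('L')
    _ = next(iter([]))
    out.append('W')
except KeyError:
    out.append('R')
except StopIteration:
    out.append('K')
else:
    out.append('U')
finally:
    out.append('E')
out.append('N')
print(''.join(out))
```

Execution trace: 'L' (try body) → 'K' (except StopIteration) → 'E' (finally) → 'N' (after the try/except). Output: LKEN

Answer: LKEN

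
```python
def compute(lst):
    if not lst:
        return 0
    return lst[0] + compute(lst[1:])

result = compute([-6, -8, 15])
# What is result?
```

(-6) + (-8) + 15 + 0 = 1

Answer: 1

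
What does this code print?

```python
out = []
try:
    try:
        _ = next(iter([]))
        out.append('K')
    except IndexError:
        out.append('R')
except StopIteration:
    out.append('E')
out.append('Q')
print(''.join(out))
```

Execution trace: 'E' (outer except StopIteration) → 'Q' (after the try/except). Output: EQ

Answer: EQ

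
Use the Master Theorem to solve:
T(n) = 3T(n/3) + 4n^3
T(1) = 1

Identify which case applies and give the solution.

a=3, b=3, f(n)=4n^3. log_3(3) = 1. Since c=3 > 1 and the regularity condition holds (3(n/3)^3 = (3/3^3)n^3 with 3/3^3 < 1), Case 3 applies: T(n) = Θ(f(n)) = O(n^3).

Answer: O(n^3) - Case 3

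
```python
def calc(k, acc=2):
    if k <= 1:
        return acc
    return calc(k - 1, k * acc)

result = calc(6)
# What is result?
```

Accumulator trace (n, acc): (6, 2) -> (5, 12) -> (4, 60) -> (3, 240) -> (2, 720) -> (1, 1440) -> return 1440

Answer: 1440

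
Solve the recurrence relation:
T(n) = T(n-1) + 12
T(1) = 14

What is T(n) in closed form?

Unrolling: T(n) = T(1) + 12·(n-1) = 14 + 12(n-1) = 12n + 2.

Answer: T(n) = 12n + 2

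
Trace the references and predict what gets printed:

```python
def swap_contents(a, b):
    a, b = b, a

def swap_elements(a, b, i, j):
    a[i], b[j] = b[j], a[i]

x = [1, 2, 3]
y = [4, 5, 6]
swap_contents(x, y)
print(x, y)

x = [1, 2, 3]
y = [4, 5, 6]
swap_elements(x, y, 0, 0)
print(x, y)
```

Key concept: parameter rebinding vs mutation.
Step by step:
`x = [1, 2, 3]` → x = [1, 2, 3]
`y = [4, 5, 6]` → y = [4, 5, 6]
`swap_contents(x, y)` → no visible change to tracked variables
`print(x, y)` → prints [1, 2, 3] [4, 5, 6]
`x = [1, 2, 3]` → x = [1, 2, 3]
`y = [4, 5, 6]` → y = [4, 5, 6]
`swap_elements(x, y, 0, 0)` → x = [4, 2, 3]; y = [1, 5, 6]
`print(x, y)` → prints [4, 2, 3] [1, 5, 6]

Answer:
[1, 2, 3] [4, 5, 6]
[4, 2, 3] [1, 5, 6]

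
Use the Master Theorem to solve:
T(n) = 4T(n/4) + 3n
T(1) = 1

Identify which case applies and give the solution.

a=4, b=4, f(n)=3n. log_4(4) = 1. Since c=1 = 1, Case 2 applies: T(n) = Θ(n^log_b(a) · log n) = O(n log n).

Answer: O(n log n) - Case 2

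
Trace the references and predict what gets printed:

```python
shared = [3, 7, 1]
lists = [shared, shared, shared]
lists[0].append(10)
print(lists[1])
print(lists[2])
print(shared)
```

Key concept: list of same reference.
Step by step:
`shared = [3, 7, 1]` → shared = [3, 7, 1]
`lists = [shared, shared, shared]` → lists = [[3, 7, 1], [3, 7, 1], [3, 7, 1]]
`lists[0].append(10)` → shared = [3, 7, 1, 10]; lists = [[3, 7, 1, 10], [3, 7, 1, 10], [3, 7, 1, 10]]
`print(lists[1])` → prints [3, 7, 1, 10]
`print(lists[2])` → prints [3, 7, 1, 10]
`print(shared)` → prints [3, 7, 1, 10]

Answer:
[3, 7, 1, 10]
[3, 7, 1, 10]
[3, 7, 1, 10]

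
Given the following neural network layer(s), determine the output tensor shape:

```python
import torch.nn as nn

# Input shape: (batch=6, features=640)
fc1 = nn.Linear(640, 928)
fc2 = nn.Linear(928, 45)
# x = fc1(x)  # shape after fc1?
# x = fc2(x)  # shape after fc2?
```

Input: (6, 640) -> after fc1: (6, 928) -> Output: (6, 45)

Answer: (6, 45)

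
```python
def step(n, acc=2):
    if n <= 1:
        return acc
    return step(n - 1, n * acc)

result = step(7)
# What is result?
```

Accumulator trace (n, acc): (7, 2) -> (6, 14) -> (5, 84) -> (4, 420) -> (3, 1680) -> (2, 5040) -> (1, 10080) -> return 10080

Answer: 10080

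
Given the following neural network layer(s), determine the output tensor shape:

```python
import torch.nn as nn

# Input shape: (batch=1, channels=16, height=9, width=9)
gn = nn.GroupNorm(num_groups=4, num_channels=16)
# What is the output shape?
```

Input: (1, 16, 9, 9) -> Output: (1, 16, 9, 9)

Answer: (1, 16, 9, 9)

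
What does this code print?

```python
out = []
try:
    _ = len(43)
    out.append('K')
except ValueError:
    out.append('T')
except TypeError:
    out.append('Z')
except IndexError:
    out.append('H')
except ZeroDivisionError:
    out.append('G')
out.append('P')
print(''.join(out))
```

Execution trace: 'Z' (except TypeError) → 'P' (after the try/except). Output: ZP

Answer: ZP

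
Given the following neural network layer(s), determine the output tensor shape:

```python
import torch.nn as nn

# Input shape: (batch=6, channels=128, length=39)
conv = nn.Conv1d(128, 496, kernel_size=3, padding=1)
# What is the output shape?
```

Input: (6, 128, 39) -> Output: (6, 496, 39)

Answer: (6, 496, 39)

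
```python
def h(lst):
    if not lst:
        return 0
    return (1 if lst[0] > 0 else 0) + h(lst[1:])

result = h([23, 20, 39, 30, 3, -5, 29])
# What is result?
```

Count of positive elements in [23, 20, 39, 30, 3, -5, 29] = 6

Answer: 6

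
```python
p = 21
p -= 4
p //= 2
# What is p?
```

Trace:
`p = 21` → p = 21
`p -= 4` → p = 17
`p //= 2` → p = 8
So p = 8

Answer: 8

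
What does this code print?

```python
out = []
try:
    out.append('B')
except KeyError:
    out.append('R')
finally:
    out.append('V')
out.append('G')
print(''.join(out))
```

Execution trace: 'B' (try body, no exception) → 'V' (finally) → 'G' (after the try/except). Output: BVG

Answer: BVG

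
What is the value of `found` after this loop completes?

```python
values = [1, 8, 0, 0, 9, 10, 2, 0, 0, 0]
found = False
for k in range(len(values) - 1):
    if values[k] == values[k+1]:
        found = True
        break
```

Check consecutive duplicates in [1, 8, 0, 0, 9, 10, 2, 0, 0, 0]
`found` takes the values: False → True

Answer: True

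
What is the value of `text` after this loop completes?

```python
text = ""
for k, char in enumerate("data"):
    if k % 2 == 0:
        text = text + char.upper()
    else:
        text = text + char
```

Uppercase even positions in 'data'
`text` takes the values: "" → "D" → "Da" → "DaT" → "DaTa"

Answer: "DaTa"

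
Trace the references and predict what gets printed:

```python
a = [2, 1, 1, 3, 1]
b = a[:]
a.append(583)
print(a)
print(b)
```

Key concept: slice [:] creates copy.
Step by step:
`a = [2, 1, 1, 3, 1]` → a = [2, 1, 1, 3, 1]
`b = a[:]` → b = [2, 1, 1, 3, 1]
`a.append(583)` → a = [2, 1, 1, 3, 1, 583]
`print(a)` → prints [2, 1, 1, 3, 1, 583]
`print(b)` → prints [2, 1, 1, 3, 1]

Answer:
[2, 1, 1, 3, 1, 583]
[2, 1, 1, 3, 1]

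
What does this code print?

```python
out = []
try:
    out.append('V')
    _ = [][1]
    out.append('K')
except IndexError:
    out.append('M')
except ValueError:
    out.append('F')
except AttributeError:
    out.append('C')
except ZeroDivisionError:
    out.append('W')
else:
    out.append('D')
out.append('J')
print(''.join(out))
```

Execution trace: 'V' (try body) → 'M' (except IndexError) → 'J' (after the try/except). Output: VMJ

Answer: VMJ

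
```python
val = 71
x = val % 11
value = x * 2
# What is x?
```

Trace:
`val = 71` → val = 71
`x = val % 11` → x = 5
`value = x * 2` → value = 10
So x = 5

Answer: 5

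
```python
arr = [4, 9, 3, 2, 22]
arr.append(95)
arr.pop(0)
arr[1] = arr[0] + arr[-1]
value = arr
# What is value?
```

Trace:
`arr = [4, 9, 3, 2, 22]` → arr = [4, 9, 3, 2, 22]
`arr.append(95)` → arr = [4, 9, 3, 2, 22, 95]
`arr.pop(0)` → arr = [9, 3, 2, 22, 95]
`arr[1] = arr[0] + arr[-1]` → arr = [9, 104, 2, 22, 95]
`value = arr` → value = [9, 104, 2, 22, 95]
So value = [9, 104, 2, 22, 95]

Answer: [9, 104, 2, 22, 95]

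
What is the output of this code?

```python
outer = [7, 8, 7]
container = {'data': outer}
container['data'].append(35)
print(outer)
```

Key concept: dict holds reference to list.
Step by step:
`outer = [7, 8, 7]` → outer = [7, 8, 7]
`container = {'data': outer}` → container = {'data': [7, 8, 7]}
`container['data'].append(35)` → outer = [7, 8, 7, 35]; container = {'data': [7, 8, 7, 35]}
`print(outer)` → prints [7, 8, 7, 35]

Answer: [7, 8, 7, 35]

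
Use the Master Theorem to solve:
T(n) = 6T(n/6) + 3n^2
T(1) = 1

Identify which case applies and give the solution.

a=6, b=6, f(n)=3n^2. log_6(6) = 1. Since c=2 > 1 and the regularity condition holds (6(n/6)^2 = (6/6^2)n^2 with 6/6^2 < 1), Case 3 applies: T(n) = Θ(f(n)) = O(n^2).

Answer: O(n^2) - Case 3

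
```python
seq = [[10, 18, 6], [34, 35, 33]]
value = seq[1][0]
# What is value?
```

Trace:
`seq = [[10, 18, 6], [34, 35, 33]]` → seq = [[10, 18, 6], [34, 35, 33]]
`value = seq[1][0]` → value = 34
So value = 34

Answer: 34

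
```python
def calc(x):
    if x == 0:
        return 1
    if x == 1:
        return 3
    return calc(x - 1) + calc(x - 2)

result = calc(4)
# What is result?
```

Build up from base cases: calc(0)=1, calc(1)=3, calc(2)=4, calc(3)=7, calc(4)=11

Answer: 11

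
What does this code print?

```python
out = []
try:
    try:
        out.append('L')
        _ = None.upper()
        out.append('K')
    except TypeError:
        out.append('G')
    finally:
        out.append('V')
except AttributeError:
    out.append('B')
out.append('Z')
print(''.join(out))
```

Execution trace: 'L' (inner try body) → 'V' (inner finally) → 'B' (outer except AttributeError) → 'Z' (after the try/except). Output: LVBZ

Answer: LVBZ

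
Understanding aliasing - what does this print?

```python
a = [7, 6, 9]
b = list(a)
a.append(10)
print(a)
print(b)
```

Key concept: list() constructor creates copy.
Step by step:
`a = [7, 6, 9]` → a = [7, 6, 9]
`b = list(a)` → b = [7, 6, 9]
`a.append(10)` → a = [7, 6, 9, 10]
`print(a)` → prints [7, 6, 9, 10]
`print(b)` → prints [7, 6, 9]

Answer:
[7, 6, 9, 10]
[7, 6, 9]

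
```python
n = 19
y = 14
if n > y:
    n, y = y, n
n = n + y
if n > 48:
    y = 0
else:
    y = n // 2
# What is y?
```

Trace:
`n = 19` → n = 19
`y = 14` → y = 14
`if n > y: ...` → n > y is True → n = 14; y = 19
`n = n + y` → n = 33
`if n > 48: ...` → n > 48 is False, take else branch → y = 16
So y = 16

Answer: 16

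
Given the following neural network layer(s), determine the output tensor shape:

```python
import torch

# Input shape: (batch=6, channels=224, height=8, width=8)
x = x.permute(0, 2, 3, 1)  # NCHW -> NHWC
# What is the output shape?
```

Input: (6, 224, 8, 8) -> Output: (6, 8, 8, 224)

Answer: (6, 8, 8, 224)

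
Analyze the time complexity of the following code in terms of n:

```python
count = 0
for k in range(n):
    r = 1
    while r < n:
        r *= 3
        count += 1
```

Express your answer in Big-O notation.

Each loop level contributes: n × log n. Multiplying the contributions gives O(n log n).

Answer: O(n log n)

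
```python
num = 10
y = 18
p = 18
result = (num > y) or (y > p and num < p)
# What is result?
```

Trace:
`num = 10` → num = 10
`y = 18` → y = 18
`p = 18` → p = 18
`result = (num > y) or (y > p and num < p)` → result = False
So result = False

Answer: False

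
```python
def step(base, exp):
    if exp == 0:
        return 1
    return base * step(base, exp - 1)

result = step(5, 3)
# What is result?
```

step(5, 3) = 5 * 5 * 5 = 125

Answer: 125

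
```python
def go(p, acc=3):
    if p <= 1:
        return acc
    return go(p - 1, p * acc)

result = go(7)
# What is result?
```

Accumulator trace (n, acc): (7, 3) -> (6, 21) -> (5, 126) -> (4, 630) -> (3, 2520) -> (2, 7560) -> (1, 15120) -> return 15120

Answer: 15120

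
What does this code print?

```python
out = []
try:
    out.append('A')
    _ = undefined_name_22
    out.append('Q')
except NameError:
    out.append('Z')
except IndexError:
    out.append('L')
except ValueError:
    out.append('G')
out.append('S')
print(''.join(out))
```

Execution trace: 'A' (try body) → 'Z' (except NameError) → 'S' (after the try/except). Output: AZS

Answer: AZS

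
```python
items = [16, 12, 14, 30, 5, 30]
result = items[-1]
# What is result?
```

Trace:
`items = [16, 12, 14, 30, 5, 30]` → items = [16, 12, 14, 30, 5, 30]
`result = items[-1]` → result = 30
So result = 30

Answer: 30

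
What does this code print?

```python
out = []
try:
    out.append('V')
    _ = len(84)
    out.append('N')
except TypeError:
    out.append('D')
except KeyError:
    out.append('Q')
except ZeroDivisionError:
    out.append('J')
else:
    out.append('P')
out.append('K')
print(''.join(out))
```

Execution trace: 'V' (try body) → 'D' (except TypeError) → 'K' (after the try/except). Output: VDK

Answer: VDK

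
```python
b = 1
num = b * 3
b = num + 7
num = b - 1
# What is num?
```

Trace:
`b = 1` → b = 1
`num = b * 3` → num = 3
`b = num + 7` → b = 10
`num = b - 1` → num = 9
So num = 9

Answer: 9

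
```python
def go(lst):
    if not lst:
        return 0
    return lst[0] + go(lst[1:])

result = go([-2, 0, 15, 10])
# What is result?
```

(-2) + 0 + 15 + 10 + 0 = 23

Answer: 23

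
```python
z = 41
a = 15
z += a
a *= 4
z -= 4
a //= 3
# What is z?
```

Trace:
`z = 41` → z = 41
`a = 15` → a = 15
`z += a` → z = 56
`a *= 4` → a = 60
`z -= 4` → z = 52
`a //= 3` → a = 20
So z = 52

Answer: 52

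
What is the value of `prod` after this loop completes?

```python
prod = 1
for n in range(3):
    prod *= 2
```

2^3 = 8
`prod` takes the values: 1 → 2 → 4 → 8

Answer: 8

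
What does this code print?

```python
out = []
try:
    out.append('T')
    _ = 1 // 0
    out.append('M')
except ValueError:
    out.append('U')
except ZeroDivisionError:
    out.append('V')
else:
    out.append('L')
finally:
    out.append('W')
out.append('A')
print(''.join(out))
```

Execution trace: 'T' (try body) → 'V' (except ZeroDivisionError) → 'W' (finally) → 'A' (after the try/except). Output: TVWA

Answer: TVWA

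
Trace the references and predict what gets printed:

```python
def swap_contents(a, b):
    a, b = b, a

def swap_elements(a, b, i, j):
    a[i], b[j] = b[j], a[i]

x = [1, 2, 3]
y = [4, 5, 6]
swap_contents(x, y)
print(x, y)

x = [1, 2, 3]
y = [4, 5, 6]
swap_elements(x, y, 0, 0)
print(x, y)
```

Key concept: parameter rebinding vs mutation.
Step by step:
`x = [1, 2, 3]` → x = [1, 2, 3]
`y = [4, 5, 6]` → y = [4, 5, 6]
`swap_contents(x, y)` → no visible change to tracked variables
`print(x, y)` → prints [1, 2, 3] [4, 5, 6]
`x = [1, 2, 3]` → x = [1, 2, 3]
`y = [4, 5, 6]` → y = [4, 5, 6]
`swap_elements(x, y, 0, 0)` → x = [4, 2, 3]; y = [1, 5, 6]
`print(x, y)` → prints [4, 2, 3] [1, 5, 6]

Answer:
[1, 2, 3] [4, 5, 6]
[4, 2, 3] [1, 5, 6]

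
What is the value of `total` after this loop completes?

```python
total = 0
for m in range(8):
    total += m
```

Sum of 0 to 7 = 28
`total` takes the values: 0 → 1 → 3 → 6 → 10 → 15 → 21 → 28

Answer: 28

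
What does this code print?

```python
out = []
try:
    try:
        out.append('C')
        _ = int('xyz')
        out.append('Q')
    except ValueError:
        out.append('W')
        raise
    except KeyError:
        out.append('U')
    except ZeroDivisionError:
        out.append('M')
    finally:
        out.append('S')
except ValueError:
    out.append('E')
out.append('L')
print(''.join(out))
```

Execution trace: 'C' (try body) → 'W' (except ValueError) → 'S' (finally) → 'E' (outer except ValueError) → 'L' (after the try/except). Output: CWSEL

Answer: CWSEL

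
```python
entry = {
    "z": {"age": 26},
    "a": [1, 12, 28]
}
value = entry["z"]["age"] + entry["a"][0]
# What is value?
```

Trace:
`entry = { ...` → entry = {'z': {'age': 26}, 'a': [1, 12, 28]}
`value = entry["z"]["age"] + entry["a"][0]` → value = 27
So value = 27

Answer: 27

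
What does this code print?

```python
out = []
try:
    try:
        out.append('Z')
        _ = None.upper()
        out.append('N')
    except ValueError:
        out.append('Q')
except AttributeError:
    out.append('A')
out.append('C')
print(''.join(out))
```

Execution trace: 'Z' (try body) → 'A' (outer except AttributeError) → 'C' (after the try/except). Output: ZAC

Answer: ZAC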